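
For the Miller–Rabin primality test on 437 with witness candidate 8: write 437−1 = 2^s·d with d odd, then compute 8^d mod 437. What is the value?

437 − 1 = 436 = 2^2 · 109, so d = 109.
8^1 ≡ 8 (mod 437)
8^2 ≡ 8^2 = 64 ≡ 64 (mod 437)
8^4 ≡ 64^2 = 4096 ≡ 163 (mod 437)
8^8 ≡ 163^2 = 26569 ≡ 349 (mod 437)
8^16 ≡ 349^2 = 121801 ≡ 315 (mod 437)
8^32 ≡ 315^2 = 99225 ≡ 26 (mod 437)
8^64 ≡ 26^2 = 676 ≡ 239 (mod 437)
109 = 64 + 32 + 8 + 4 + 1 in binary powers of 2.
So 8^109 ≡ 239 · 26 · 349 · 163 · 8 ≡ 141 (mod 437).
Squaring chain: 141 → 216; never reaches −1, so base 8 is a Miller–Rabin witness that 437 is composite.

141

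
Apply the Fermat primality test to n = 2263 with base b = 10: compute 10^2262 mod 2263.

2236

10^1 ≡ 10 (mod 2263)
10^2 ≡ 10^2 = 100 ≡ 100 (mod 2263)
10^4 ≡ 100^2 = 10000 ≡ 948 (mod 2263)
10^8 ≡ 948^2 = 898704 ≡ 293 (mod 2263)
10^16 ≡ 293^2 = 85849 ≡ 2118 (mod 2263)
10^32 ≡ 2118^2 = 4485924 ≡ 658 (mod 2263)
10^64 ≡ 658^2 = 432964 ≡ 731 (mod 2263)
10^128 ≡ 731^2 = 534361 ≡ 293 (mod 2263)
10^256 ≡ 293^2 = 85849 ≡ 2118 (mod 2263)
10^512 ≡ 2118^2 = 4485924 ≡ 658 (mod 2263)
10^1024 ≡ 658^2 = 432964 ≡ 731 (mod 2263)
10^2048 ≡ 731^2 = 534361 ≡ 293 (mod 2263)
2262 = 2048 + 128 + 64 + 16 + 4 + 2 in binary powers of 2.
So 10^2262 ≡ 293 · 293 · 731 · 2118 · 948 · 100 ≡ 2236 (mod 2263).
Since 2236 ≠ 1, base 10 is a Fermat witness: 2263 is composite.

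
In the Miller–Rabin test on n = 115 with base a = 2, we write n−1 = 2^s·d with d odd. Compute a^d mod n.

27

115 − 1 = 114 = 2^1 · 57, so d = 57.
2^1 ≡ 2 (mod 115)
2^2 ≡ 2^2 = 4 ≡ 4 (mod 115)
2^4 ≡ 4^2 = 16 ≡ 16 (mod 115)
2^8 ≡ 16^2 = 256 ≡ 26 (mod 115)
2^16 ≡ 26^2 = 676 ≡ 101 (mod 115)
2^32 ≡ 101^2 = 10201 ≡ 81 (mod 115)
57 = 32 + 16 + 8 + 1 in binary powers of 2.
So 2^57 ≡ 81 · 101 · 26 · 2 ≡ 27 (mod 115).
Squaring chain: 27; never reaches −1, so base 2 is a Miller–Rabin witness that 115 is composite.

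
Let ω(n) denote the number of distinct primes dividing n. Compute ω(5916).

5916 = 2^2 · 1479
1479 = 3 · 493
493 = 17 · 29
5916 = 2^2 · 3 · 17 · 29, which has 4 distinct prime factors.

4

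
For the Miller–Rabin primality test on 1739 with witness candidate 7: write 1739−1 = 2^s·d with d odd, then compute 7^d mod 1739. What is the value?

1452

1739 − 1 = 1738 = 2^1 · 869, so d = 869.
7^1 ≡ 7 (mod 1739)
7^2 ≡ 7^2 = 49 ≡ 49 (mod 1739)
7^4 ≡ 49^2 = 2401 ≡ 662 (mod 1739)
7^8 ≡ 662^2 = 438244 ≡ 16 (mod 1739)
7^16 ≡ 16^2 = 256 ≡ 256 (mod 1739)
7^32 ≡ 256^2 = 65536 ≡ 1193 (mod 1739)
7^64 ≡ 1193^2 = 1423249 ≡ 747 (mod 1739)
7^128 ≡ 747^2 = 558009 ≡ 1529 (mod 1739)
7^256 ≡ 1529^2 = 2337841 ≡ 625 (mod 1739)
7^512 ≡ 625^2 = 390625 ≡ 1089 (mod 1739)
869 = 512 + 256 + 64 + 32 + 4 + 1 in binary powers of 2.
So 7^869 ≡ 1089 · 625 · 747 · 1193 · 662 · 7 ≡ 1452 (mod 1739).
Squaring chain: 1452; never reaches −1, so base 7 is a Miller–Rabin witness that 1739 is composite.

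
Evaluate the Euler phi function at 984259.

953856

Factor: 984259 = 73 · 97 · 139.
φ(984259) = (73−1) · (97−1) · (139−1) = 72 · 96 · 138 = 953856.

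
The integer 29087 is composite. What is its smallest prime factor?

29087 is odd.
Digit sum 26, not divisible by 3.
Ends in 7: not divisible by 5.
7: 29087 = 7·4155 + 2
11: 29087 = 11·2644 + 3
13: 29087 = 13·2237 + 6
17: 29087 = 17·1711

17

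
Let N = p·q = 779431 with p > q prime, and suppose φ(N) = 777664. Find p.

929

φ(n) = (p−1)(q−1) = n − (p+q) + 1, so p + q = 779431 − 777664 + 1 = 1768.
p and q are the roots of t² − 1768t + 779431 = 0.
Discriminant: 1768² − 4·779431 = 3125824 − 3117724 = 8100; √8100 = 90.
q = (1768 − 90)/2 = 839, p = (1768 + 90)/2 = 929.
Check: 839 · 929 = 779431.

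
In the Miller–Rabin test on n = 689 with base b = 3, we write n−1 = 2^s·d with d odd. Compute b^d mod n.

432

689 − 1 = 688 = 2^4 · 43, so d = 43.
3^1 ≡ 3 (mod 689)
3^2 ≡ 3^2 = 9 ≡ 9 (mod 689)
3^4 ≡ 9^2 = 81 ≡ 81 (mod 689)
3^8 ≡ 81^2 = 6561 ≡ 360 (mod 689)
3^16 ≡ 360^2 = 129600 ≡ 68 (mod 689)
3^32 ≡ 68^2 = 4624 ≡ 490 (mod 689)
43 = 32 + 8 + 2 + 1 in binary powers of 2.
So 3^43 ≡ 490 · 360 · 9 · 3 ≡ 432 (mod 689).
Squaring chain: 432 → 594 → 68 → 490; never reaches −1, so base 3 is a Miller–Rabin witness that 689 is composite.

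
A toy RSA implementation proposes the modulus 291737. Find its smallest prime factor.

17

291737 is odd.
Digit sum 29, not divisible by 3.
Ends in 7: not divisible by 5.
7: 291737 = 7·41676 + 5
11: 291737 = 11·26521 + 6
13: 291737 = 13·22441 + 4
17: 291737 = 17·17161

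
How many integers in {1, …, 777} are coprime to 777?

Factor: 777 = 3 · 7 · 37.
φ(777) = (3−1) · (7−1) · (37−1) = 2 · 6 · 36 = 432.

432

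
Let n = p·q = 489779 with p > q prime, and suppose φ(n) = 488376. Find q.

φ(n) = (p−1)(q−1) = n − (p+q) + 1, so p + q = 489779 − 488376 + 1 = 1404.
p and q are the roots of t² − 1404t + 489779 = 0.
Discriminant: 1404² − 4·489779 = 1971216 − 1959116 = 12100; √12100 = 110.
q = (1404 − 110)/2 = 647, p = (1404 + 110)/2 = 757.
Check: 647 · 757 = 489779.

647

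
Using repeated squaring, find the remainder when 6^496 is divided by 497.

6^1 ≡ 6 (mod 497)
6^2 ≡ 6^2 = 36 ≡ 36 (mod 497)
6^4 ≡ 36^2 = 1296 ≡ 302 (mod 497)
6^8 ≡ 302^2 = 91204 ≡ 253 (mod 497)
6^16 ≡ 253^2 = 64009 ≡ 393 (mod 497)
6^32 ≡ 393^2 = 154449 ≡ 379 (mod 497)
6^64 ≡ 379^2 = 143641 ≡ 8 (mod 497)
6^128 ≡ 8^2 = 64 ≡ 64 (mod 497)
6^256 ≡ 64^2 = 4096 ≡ 120 (mod 497)
496 = 256 + 128 + 64 + 32 + 16 in binary powers of 2.
So 6^496 ≡ 120 · 64 · 8 · 379 · 393 ≡ 435 (mod 497).
Since 435 ≠ 1, base 6 is a Fermat witness: 497 is composite.

435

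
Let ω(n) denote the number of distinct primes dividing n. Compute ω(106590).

6

106590 = 2 · 53295
53295 = 3 · 17765
17765 = 5 · 3553
3553 = 11 · 323
323 = 17 · 19
106590 = 2 · 3 · 5 · 11 · 17 · 19, which has 6 distinct prime factors.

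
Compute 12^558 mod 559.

183

12^1 ≡ 12 (mod 559)
12^2 ≡ 12^2 = 144 ≡ 144 (mod 559)
12^4 ≡ 144^2 = 20736 ≡ 53 (mod 559)
12^8 ≡ 53^2 = 2809 ≡ 14 (mod 559)
12^16 ≡ 14^2 = 196 ≡ 196 (mod 559)
12^32 ≡ 196^2 = 38416 ≡ 404 (mod 559)
12^64 ≡ 404^2 = 163216 ≡ 547 (mod 559)
12^128 ≡ 547^2 = 299209 ≡ 144 (mod 559)
12^256 ≡ 144^2 = 20736 ≡ 53 (mod 559)
12^512 ≡ 53^2 = 2809 ≡ 14 (mod 559)
558 = 512 + 32 + 8 + 4 + 2 in binary powers of 2.
So 12^558 ≡ 14 · 404 · 14 · 53 · 144 ≡ 183 (mod 559).
Since 183 ≠ 1, base 12 is a Fermat witness: 559 is composite.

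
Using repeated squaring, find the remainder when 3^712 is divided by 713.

696

3^1 ≡ 3 (mod 713)
3^2 ≡ 3^2 = 9 ≡ 9 (mod 713)
3^4 ≡ 9^2 = 81 ≡ 81 (mod 713)
3^8 ≡ 81^2 = 6561 ≡ 144 (mod 713)
3^16 ≡ 144^2 = 20736 ≡ 59 (mod 713)
3^32 ≡ 59^2 = 3481 ≡ 629 (mod 713)
3^64 ≡ 629^2 = 395641 ≡ 639 (mod 713)
3^128 ≡ 639^2 = 408321 ≡ 485 (mod 713)
3^256 ≡ 485^2 = 235225 ≡ 648 (mod 713)
3^512 ≡ 648^2 = 419904 ≡ 660 (mod 713)
712 = 512 + 128 + 64 + 8 in binary powers of 2.
So 3^712 ≡ 660 · 485 · 639 · 144 ≡ 696 (mod 713).
Since 696 ≠ 1, base 3 is a Fermat witness: 713 is composite.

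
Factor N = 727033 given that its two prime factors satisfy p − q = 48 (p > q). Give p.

Since p = q + 48, we have 727033 = q(q + 48), so q² + 48q − 727033 = 0.
Discriminant: 48² + 4·727033 = 2304 + 2908132 = 2910436; √2910436 = 1706.
q = (−48 + 1706)/2 = 829, and p = q + 48 = 877.
Check: 829 · 877 = 727033.

877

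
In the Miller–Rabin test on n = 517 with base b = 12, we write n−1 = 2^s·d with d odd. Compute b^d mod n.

166

517 − 1 = 516 = 2^2 · 129, so d = 129.
12^1 ≡ 12 (mod 517)
12^2 ≡ 12^2 = 144 ≡ 144 (mod 517)
12^4 ≡ 144^2 = 20736 ≡ 56 (mod 517)
12^8 ≡ 56^2 = 3136 ≡ 34 (mod 517)
12^16 ≡ 34^2 = 1156 ≡ 122 (mod 517)
12^32 ≡ 122^2 = 14884 ≡ 408 (mod 517)
12^64 ≡ 408^2 = 166464 ≡ 507 (mod 517)
12^128 ≡ 507^2 = 257049 ≡ 100 (mod 517)
129 = 128 + 1 in binary powers of 2.
So 12^129 ≡ 100 · 12 ≡ 166 (mod 517).
Squaring chain: 166 → 155; never reaches −1, so base 12 is a Miller–Rabin witness that 517 is composite.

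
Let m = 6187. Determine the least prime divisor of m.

23

6187 is odd.
Digit sum 22, not divisible by 3.
Ends in 7: not divisible by 5.
7: 6187 = 7·883 + 6
11: 6187 = 11·562 + 5
13: 6187 = 13·475 + 12
17: 6187 = 17·363 + 16
19: 6187 = 19·325 + 12
23: 6187 = 23·269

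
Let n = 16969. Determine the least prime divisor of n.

71

16969 is odd.
Digit sum 31, not divisible by 3.
Ends in 9: not divisible by 5.
7: 16969 = 7·2424 + 1
11: 16969 = 11·1542 + 7
13: 16969 = 13·1305 + 4
17: 16969 = 17·998 + 3
19: 16969 = 19·893 + 2
23: 16969 = 23·737 + 18
29: 16969 = 29·585 + 4
31: 16969 = 31·547 + 12
37: 16969 = 37·458 + 23
41: 16969 = 41·413 + 36
43: 16969 = 43·394 + 27
47: 16969 = 47·361 + 2
53: 16969 = 53·320 + 9
59: 16969 = 59·287 + 36
61: 16969 = 61·278 + 11
67: 16969 = 67·253 + 18
71: 16969 = 71·239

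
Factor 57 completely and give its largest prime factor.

57 = 3 · 19
19 is prime.
So 57 = 3 · 19; the largest prime factor is 19.

19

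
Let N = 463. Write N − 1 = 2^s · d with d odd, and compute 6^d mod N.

462

463 − 1 = 462 = 2^1 · 231, so d = 231.
6^1 ≡ 6 (mod 463)
6^2 ≡ 6^2 = 36 ≡ 36 (mod 463)
6^4 ≡ 36^2 = 1296 ≡ 370 (mod 463)
6^8 ≡ 370^2 = 136900 ≡ 315 (mod 463)
6^16 ≡ 315^2 = 99225 ≡ 143 (mod 463)
6^32 ≡ 143^2 = 20449 ≡ 77 (mod 463)
6^64 ≡ 77^2 = 5929 ≡ 373 (mod 463)
6^128 ≡ 373^2 = 139129 ≡ 229 (mod 463)
231 = 128 + 64 + 32 + 4 + 2 + 1 in binary powers of 2.
So 6^231 ≡ 229 · 373 · 77 · 370 · 36 · 6 ≡ 462 (mod 463).
Since 6^d ≡ 462 (mod 463), base 6 does not prove 463 composite.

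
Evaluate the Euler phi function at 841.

Factor: 841 = 29^2.
φ(841) = 29^1·(29−1) = 812.

812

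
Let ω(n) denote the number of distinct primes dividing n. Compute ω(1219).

2

1219 = 23 · 53
1219 = 23 · 53, which has 2 distinct prime factors.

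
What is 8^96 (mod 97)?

8^1 ≡ 8 (mod 97)
8^2 ≡ 8^2 = 64 ≡ 64 (mod 97)
8^4 ≡ 64^2 = 4096 ≡ 22 (mod 97)
8^8 ≡ 22^2 = 484 ≡ 96 (mod 97)
8^16 ≡ 96^2 = 9216 ≡ 1 (mod 97)
8^32 ≡ 1^2 = 1 ≡ 1 (mod 97)
8^64 ≡ 1^2 = 1 ≡ 1 (mod 97)
96 = 64 + 32 in binary powers of 2.
So 8^96 ≡ 1 · 1 ≡ 1 (mod 97).
Since the result is 1, base 8 gives no evidence that 97 is composite.

1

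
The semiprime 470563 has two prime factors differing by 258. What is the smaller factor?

Since p = q + 258, we have 470563 = q(q + 258), so q² + 258q − 470563 = 0.
Discriminant: 258² + 4·470563 = 66564 + 1882252 = 1948816; √1948816 = 1396.
q = (−258 + 1396)/2 = 569, and p = q + 258 = 827.
Check: 569 · 827 = 470563.

569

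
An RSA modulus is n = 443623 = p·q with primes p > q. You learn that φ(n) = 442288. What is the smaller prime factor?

617

φ(n) = (p−1)(q−1) = n − (p+q) + 1, so p + q = 443623 − 442288 + 1 = 1336.
p and q are the roots of t² − 1336t + 443623 = 0.
Discriminant: 1336² − 4·443623 = 1784896 − 1774492 = 10404; √10404 = 102.
q = (1336 − 102)/2 = 617, p = (1336 + 102)/2 = 719.
Check: 617 · 719 = 443623.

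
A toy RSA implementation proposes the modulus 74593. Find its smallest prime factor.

74593 is odd.
Digit sum 28, not divisible by 3.
Ends in 3: not divisible by 5.
7: 74593 = 7·10656 + 1
11: 74593 = 11·6781 + 2
13: 74593 = 13·5737 + 12
17: 74593 = 17·4387 + 14
19: 74593 = 19·3925 + 18
23: 74593 = 23·3243 + 4
29: 74593 = 29·2572 + 5
31: 74593 = 31·2406 + 7
37: 74593 = 37·2016 + 1
41: 74593 = 41·1819 + 14
43: 74593 = 43·1734 + 31
47: 74593 = 47·1587 + 4
53: 74593 = 53·1407 + 22
59: 74593 = 59·1264 + 17
61: 74593 = 61·1222 + 51
67: 74593 = 67·1113 + 22
71: 74593 = 71·1050 + 43
73: 74593 = 73·1021 + 60
79: 74593 = 79·944 + 17
83: 74593 = 83·898 + 59
89: 74593 = 89·838 + 11
97: 74593 = 97·769

97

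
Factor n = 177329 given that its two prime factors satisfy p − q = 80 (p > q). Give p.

Since p = q + 80, we have 177329 = q(q + 80), so q² + 80q − 177329 = 0.
Discriminant: 80² + 4·177329 = 6400 + 709316 = 715716; √715716 = 846.
q = (−80 + 846)/2 = 383, and p = q + 80 = 463.
Check: 383 · 463 = 177329.

463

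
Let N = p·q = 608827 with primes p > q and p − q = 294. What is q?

Since p = q + 294, we have 608827 = q(q + 294), so q² + 294q − 608827 = 0.
Discriminant: 294² + 4·608827 = 86436 + 2435308 = 2521744; √2521744 = 1588.
q = (−294 + 1588)/2 = 647, and p = q + 294 = 941.
Check: 647 · 941 = 608827.

647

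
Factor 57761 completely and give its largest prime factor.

89

57761 = 11 · 5251
5251 = 59 · 89
89 is prime.
So 57761 = 11 · 59 · 89; the largest prime factor is 89.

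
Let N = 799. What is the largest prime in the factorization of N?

47

799 = 17 · 47
47 is prime.
So 799 = 17 · 47; the largest prime factor is 47.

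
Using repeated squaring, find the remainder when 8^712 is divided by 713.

188

8^1 ≡ 8 (mod 713)
8^2 ≡ 8^2 = 64 ≡ 64 (mod 713)
8^4 ≡ 64^2 = 4096 ≡ 531 (mod 713)
8^8 ≡ 531^2 = 281961 ≡ 326 (mod 713)
8^16 ≡ 326^2 = 106276 ≡ 39 (mod 713)
8^32 ≡ 39^2 = 1521 ≡ 95 (mod 713)
8^64 ≡ 95^2 = 9025 ≡ 469 (mod 713)
8^128 ≡ 469^2 = 219961 ≡ 357 (mod 713)
8^256 ≡ 357^2 = 127449 ≡ 535 (mod 713)
8^512 ≡ 535^2 = 286225 ≡ 312 (mod 713)
712 = 512 + 128 + 64 + 8 in binary powers of 2.
So 8^712 ≡ 312 · 357 · 469 · 326 ≡ 188 (mod 713).
Since 188 ≠ 1, base 8 is a Fermat witness: 713 is composite.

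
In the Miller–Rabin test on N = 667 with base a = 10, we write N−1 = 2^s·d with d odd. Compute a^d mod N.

667 − 1 = 666 = 2^1 · 333, so d = 333.
10^1 ≡ 10 (mod 667)
10^2 ≡ 10^2 = 100 ≡ 100 (mod 667)
10^4 ≡ 100^2 = 10000 ≡ 662 (mod 667)
10^8 ≡ 662^2 = 438244 ≡ 25 (mod 667)
10^16 ≡ 25^2 = 625 ≡ 625 (mod 667)
10^32 ≡ 625^2 = 390625 ≡ 430 (mod 667)
10^64 ≡ 430^2 = 184900 ≡ 141 (mod 667)
10^128 ≡ 141^2 = 19881 ≡ 538 (mod 667)
10^256 ≡ 538^2 = 289444 ≡ 633 (mod 667)
333 = 256 + 64 + 8 + 4 + 1 in binary powers of 2.
So 10^333 ≡ 633 · 141 · 25 · 662 · 10 ≡ 172 (mod 667).
Squaring chain: 172; never reaches −1, so base 10 is a Miller–Rabin witness that 667 is composite.

172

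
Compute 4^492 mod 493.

4^1 ≡ 4 (mod 493)
4^2 ≡ 4^2 = 16 ≡ 16 (mod 493)
4^4 ≡ 16^2 = 256 ≡ 256 (mod 493)
4^8 ≡ 256^2 = 65536 ≡ 460 (mod 493)
4^16 ≡ 460^2 = 211600 ≡ 103 (mod 493)
4^32 ≡ 103^2 = 10609 ≡ 256 (mod 493)
4^64 ≡ 256^2 = 65536 ≡ 460 (mod 493)
4^128 ≡ 460^2 = 211600 ≡ 103 (mod 493)
4^256 ≡ 103^2 = 10609 ≡ 256 (mod 493)
492 = 256 + 128 + 64 + 32 + 8 + 4 in binary powers of 2.
So 4^492 ≡ 256 · 103 · 460 · 256 · 460 · 256 ≡ 103 (mod 493).
Since 103 ≠ 1, base 4 is a Fermat witness: 493 is composite.

103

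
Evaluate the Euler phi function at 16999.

16720

Factor: 16999 = 89 · 191.
φ(16999) = (89−1) · (191−1) = 88 · 190 = 16720.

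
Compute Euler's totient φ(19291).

Factor: 19291 = 101 · 191.
φ(19291) = (101−1) · (191−1) = 100 · 190 = 19000.

19000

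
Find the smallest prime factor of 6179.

6179 is odd.
Digit sum 23, not divisible by 3.
Ends in 9: not divisible by 5.
7: 6179 = 7·882 + 5
11: 6179 = 11·561 + 8
13: 6179 = 13·475 + 4
17: 6179 = 17·363 + 8
19: 6179 = 19·325 + 4
23: 6179 = 23·268 + 15
29: 6179 = 29·213 + 2
31: 6179 = 31·199 + 10
37: 6179 = 37·167

37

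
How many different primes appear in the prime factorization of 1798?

1798 = 2 · 899
899 = 29 · 31
1798 = 2 · 29 · 31, which has 3 distinct prime factors.

3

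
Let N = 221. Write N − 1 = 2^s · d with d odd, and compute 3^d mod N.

198

221 − 1 = 220 = 2^2 · 55, so d = 55.
3^1 ≡ 3 (mod 221)
3^2 ≡ 3^2 = 9 ≡ 9 (mod 221)
3^4 ≡ 9^2 = 81 ≡ 81 (mod 221)
3^8 ≡ 81^2 = 6561 ≡ 152 (mod 221)
3^16 ≡ 152^2 = 23104 ≡ 120 (mod 221)
3^32 ≡ 120^2 = 14400 ≡ 35 (mod 221)
55 = 32 + 16 + 4 + 2 + 1 in binary powers of 2.
So 3^55 ≡ 35 · 120 · 81 · 9 · 3 ≡ 198 (mod 221).
Squaring chain: 198 → 87; never reaches −1, so base 3 is a Miller–Rabin witness that 221 is composite.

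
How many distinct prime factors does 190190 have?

190190 = 2 · 95095
95095 = 5 · 19019
19019 = 7 · 2717
2717 = 11 · 247
247 = 13 · 19
190190 = 2 · 5 · 7 · 11 · 13 · 19, which has 6 distinct prime factors.

6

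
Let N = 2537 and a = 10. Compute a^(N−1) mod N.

547

10^1 ≡ 10 (mod 2537)
10^2 ≡ 10^2 = 100 ≡ 100 (mod 2537)
10^4 ≡ 100^2 = 10000 ≡ 2389 (mod 2537)
10^8 ≡ 2389^2 = 5707321 ≡ 1608 (mod 2537)
10^16 ≡ 1608^2 = 2585664 ≡ 461 (mod 2537)
10^32 ≡ 461^2 = 212521 ≡ 1950 (mod 2537)
10^64 ≡ 1950^2 = 3802500 ≡ 2074 (mod 2537)
10^128 ≡ 2074^2 = 4301476 ≡ 1261 (mod 2537)
10^256 ≡ 1261^2 = 1590121 ≡ 1959 (mod 2537)
10^512 ≡ 1959^2 = 3837681 ≡ 1737 (mod 2537)
10^1024 ≡ 1737^2 = 3017169 ≡ 676 (mod 2537)
10^2048 ≡ 676^2 = 456976 ≡ 316 (mod 2537)
2536 = 2048 + 256 + 128 + 64 + 32 + 8 in binary powers of 2.
So 10^2536 ≡ 316 · 1959 · 1261 · 2074 · 1950 · 1608 ≡ 547 (mod 2537).
Since 547 ≠ 1, base 10 is a Fermat witness: 2537 is composite.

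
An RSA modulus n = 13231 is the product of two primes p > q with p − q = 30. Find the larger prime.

Since p = q + 30, we have 13231 = q(q + 30), so q² + 30q − 13231 = 0.
Discriminant: 30² + 4·13231 = 900 + 52924 = 53824; √53824 = 232.
q = (−30 + 232)/2 = 101, and p = q + 30 = 131.
Check: 101 · 131 = 13231.

131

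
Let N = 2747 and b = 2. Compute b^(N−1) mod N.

2^1 ≡ 2 (mod 2747)
2^2 ≡ 2^2 = 4 ≡ 4 (mod 2747)
2^4 ≡ 4^2 = 16 ≡ 16 (mod 2747)
2^8 ≡ 16^2 = 256 ≡ 256 (mod 2747)
2^16 ≡ 256^2 = 65536 ≡ 2355 (mod 2747)
2^32 ≡ 2355^2 = 5546025 ≡ 2579 (mod 2747)
2^64 ≡ 2579^2 = 6651241 ≡ 754 (mod 2747)
2^128 ≡ 754^2 = 568516 ≡ 2634 (mod 2747)
2^256 ≡ 2634^2 = 6937956 ≡ 1781 (mod 2747)
2^512 ≡ 1781^2 = 3171961 ≡ 1923 (mod 2747)
2^1024 ≡ 1923^2 = 3697929 ≡ 467 (mod 2747)
2^2048 ≡ 467^2 = 218089 ≡ 1076 (mod 2747)
2746 = 2048 + 512 + 128 + 32 + 16 + 8 + 2 in binary powers of 2.
So 2^2746 ≡ 1076 · 1923 · 2634 · 2579 · 2355 · 256 · 4 ≡ 1212 (mod 2747).
Since 1212 ≠ 1, base 2 is a Fermat witness: 2747 is composite.

1212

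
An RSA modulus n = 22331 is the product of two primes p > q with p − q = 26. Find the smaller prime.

Since p = q + 26, we have 22331 = q(q + 26), so q² + 26q − 22331 = 0.
Discriminant: 26² + 4·22331 = 676 + 89324 = 90000; √90000 = 300.
q = (−26 + 300)/2 = 137, and p = q + 26 = 163.
Check: 137 · 163 = 22331.

137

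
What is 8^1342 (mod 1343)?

38

8^1 ≡ 8 (mod 1343)
8^2 ≡ 8^2 = 64 ≡ 64 (mod 1343)
8^4 ≡ 64^2 = 4096 ≡ 67 (mod 1343)
8^8 ≡ 67^2 = 4489 ≡ 460 (mod 1343)
8^16 ≡ 460^2 = 211600 ≡ 749 (mod 1343)
8^32 ≡ 749^2 = 561001 ≡ 970 (mod 1343)
8^64 ≡ 970^2 = 940900 ≡ 800 (mod 1343)
8^128 ≡ 800^2 = 640000 ≡ 732 (mod 1343)
8^256 ≡ 732^2 = 535824 ≡ 1310 (mod 1343)
8^512 ≡ 1310^2 = 1716100 ≡ 1089 (mod 1343)
8^1024 ≡ 1089^2 = 1185921 ≡ 52 (mod 1343)
1342 = 1024 + 256 + 32 + 16 + 8 + 4 + 2 in binary powers of 2.
So 8^1342 ≡ 52 · 1310 · 970 · 749 · 460 · 67 · 64 ≡ 38 (mod 1343).
Since 38 ≠ 1, base 8 is a Fermat witness: 1343 is composite.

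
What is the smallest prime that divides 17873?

17873 is odd.
Digit sum 26, not divisible by 3.
Ends in 3: not divisible by 5.
7: 17873 = 7·2553 + 2
11: 17873 = 11·1624 + 9
13: 17873 = 13·1374 + 11
17: 17873 = 17·1051 + 6
19: 17873 = 19·940 + 13
23: 17873 = 23·777 + 2
29: 17873 = 29·616 + 9
31: 17873 = 31·576 + 17
37: 17873 = 37·483 + 2
41: 17873 = 41·435 + 38
43: 17873 = 43·415 + 28
47: 17873 = 47·380 + 13
53: 17873 = 53·337 + 12
59: 17873 = 59·302 + 55
61: 17873 = 61·293

61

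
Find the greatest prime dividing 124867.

124867 = 23 · 5429
5429 = 61 · 89
89 is prime.
So 124867 = 23 · 61 · 89; the largest prime factor is 89.

89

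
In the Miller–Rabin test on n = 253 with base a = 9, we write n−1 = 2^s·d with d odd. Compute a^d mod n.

36

253 − 1 = 252 = 2^2 · 63, so d = 63.
9^1 ≡ 9 (mod 253)
9^2 ≡ 9^2 = 81 ≡ 81 (mod 253)
9^4 ≡ 81^2 = 6561 ≡ 236 (mod 253)
9^8 ≡ 236^2 = 55696 ≡ 36 (mod 253)
9^16 ≡ 36^2 = 1296 ≡ 31 (mod 253)
9^32 ≡ 31^2 = 961 ≡ 202 (mod 253)
63 = 32 + 16 + 8 + 4 + 2 + 1 in binary powers of 2.
So 9^63 ≡ 202 · 31 · 36 · 236 · 81 · 9 ≡ 36 (mod 253).
Squaring chain: 36 → 31; never reaches −1, so base 9 is a Miller–Rabin witness that 253 is composite.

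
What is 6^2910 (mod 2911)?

747

6^1 ≡ 6 (mod 2911)
6^2 ≡ 6^2 = 36 ≡ 36 (mod 2911)
6^4 ≡ 36^2 = 1296 ≡ 1296 (mod 2911)
6^8 ≡ 1296^2 = 1679616 ≡ 2880 (mod 2911)
6^16 ≡ 2880^2 = 8294400 ≡ 961 (mod 2911)
6^32 ≡ 961^2 = 923521 ≡ 734 (mod 2911)
6^64 ≡ 734^2 = 538756 ≡ 221 (mod 2911)
6^128 ≡ 221^2 = 48841 ≡ 2265 (mod 2911)
6^256 ≡ 2265^2 = 5130225 ≡ 1043 (mod 2911)
6^512 ≡ 1043^2 = 1087849 ≡ 2046 (mod 2911)
6^1024 ≡ 2046^2 = 4186116 ≡ 98 (mod 2911)
6^2048 ≡ 98^2 = 9604 ≡ 871 (mod 2911)
2910 = 2048 + 512 + 256 + 64 + 16 + 8 + 4 + 2 in binary powers of 2.
So 6^2910 ≡ 871 · 2046 · 1043 · 221 · 961 · 2880 · 1296 · 36 ≡ 747 (mod 2911).
Since 747 ≠ 1, base 6 is a Fermat witness: 2911 is composite.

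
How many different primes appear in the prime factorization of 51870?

51870 = 2 · 25935
25935 = 3 · 8645
8645 = 5 · 1729
1729 = 7 · 247
247 = 13 · 19
51870 = 2 · 3 · 5 · 7 · 13 · 19, which has 6 distinct prime factors.

6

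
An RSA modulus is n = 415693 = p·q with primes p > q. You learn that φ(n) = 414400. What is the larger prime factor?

φ(n) = (p−1)(q−1) = n − (p+q) + 1, so p + q = 415693 − 414400 + 1 = 1294.
p and q are the roots of t² − 1294t + 415693 = 0.
Discriminant: 1294² − 4·415693 = 1674436 − 1662772 = 11664; √11664 = 108.
q = (1294 − 108)/2 = 593, p = (1294 + 108)/2 = 701.
Check: 593 · 701 = 415693.

701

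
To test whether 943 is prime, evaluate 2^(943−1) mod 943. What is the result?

2^1 ≡ 2 (mod 943)
2^2 ≡ 2^2 = 4 ≡ 4 (mod 943)
2^4 ≡ 4^2 = 16 ≡ 16 (mod 943)
2^8 ≡ 16^2 = 256 ≡ 256 (mod 943)
2^16 ≡ 256^2 = 65536 ≡ 469 (mod 943)
2^32 ≡ 469^2 = 219961 ≡ 242 (mod 943)
2^64 ≡ 242^2 = 58564 ≡ 98 (mod 943)
2^128 ≡ 98^2 = 9604 ≡ 174 (mod 943)
2^256 ≡ 174^2 = 30276 ≡ 100 (mod 943)
2^512 ≡ 100^2 = 10000 ≡ 570 (mod 943)
942 = 512 + 256 + 128 + 32 + 8 + 4 + 2 in binary powers of 2.
So 2^942 ≡ 570 · 100 · 174 · 242 · 256 · 16 · 4 ≡ 496 (mod 943).
Since 496 ≠ 1, base 2 is a Fermat witness: 943 is composite.

496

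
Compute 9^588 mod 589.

9^1 ≡ 9 (mod 589)
9^2 ≡ 9^2 = 81 ≡ 81 (mod 589)
9^4 ≡ 81^2 = 6561 ≡ 82 (mod 589)
9^8 ≡ 82^2 = 6724 ≡ 245 (mod 589)
9^16 ≡ 245^2 = 60025 ≡ 536 (mod 589)
9^32 ≡ 536^2 = 287296 ≡ 453 (mod 589)
9^64 ≡ 453^2 = 205209 ≡ 237 (mod 589)
9^128 ≡ 237^2 = 56169 ≡ 214 (mod 589)
9^256 ≡ 214^2 = 45796 ≡ 443 (mod 589)
9^512 ≡ 443^2 = 196249 ≡ 112 (mod 589)
588 = 512 + 64 + 8 + 4 in binary powers of 2.
So 9^588 ≡ 112 · 237 · 245 · 82 ≡ 140 (mod 589).
Since 140 ≠ 1, base 9 is a Fermat witness: 589 is composite.

140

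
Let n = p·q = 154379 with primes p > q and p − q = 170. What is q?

317

Since p = q + 170, we have 154379 = q(q + 170), so q² + 170q − 154379 = 0.
Discriminant: 170² + 4·154379 = 28900 + 617516 = 646416; √646416 = 804.
q = (−170 + 804)/2 = 317, and p = q + 170 = 487.
Check: 317 · 487 = 154379.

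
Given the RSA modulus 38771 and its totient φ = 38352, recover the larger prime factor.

φ(n) = (p−1)(q−1) = n − (p+q) + 1, so p + q = 38771 − 38352 + 1 = 420.
p and q are the roots of t² − 420t + 38771 = 0.
Discriminant: 420² − 4·38771 = 176400 − 155084 = 21316; √21316 = 146.
q = (420 − 146)/2 = 137, p = (420 + 146)/2 = 283.
Check: 137 · 283 = 38771.

283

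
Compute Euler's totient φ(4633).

4480

Factor: 4633 = 41 · 113.
φ(4633) = (41−1) · (113−1) = 40 · 112 = 4480.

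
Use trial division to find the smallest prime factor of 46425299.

46425299 is odd.
Digit sum 41, not divisible by 3.
Ends in 9: not divisible by 5.
7: 46425299 = 7·6632185 + 4
11: 46425299 = 11·4220481 + 8
13: 46425299 = 13·3571176 + 11
17: 46425299 = 17·2730899 + 16
19: 46425299 = 19·2443436 + 15
23: 46425299 = 23·2018491 + 6
29: 46425299 = 29·1600872 + 11
31: 46425299 = 31·1497590 + 9
37: 46425299 = 37·1254737 + 30
41: 46425299 = 41·1132324 + 15
43: 46425299 = 43·1079658 + 5
47: 46425299 = 47·987772 + 15
53: 46425299 = 53·875949 + 2
59: 46425299 = 59·786869 + 28
61: 46425299 = 61·761070 + 29
67: 46425299 = 67·692914 + 61
71: 46425299 = 71·653877 + 32
73: 46425299 = 73·635963

73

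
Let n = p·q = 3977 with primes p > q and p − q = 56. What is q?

41

Since p = q + 56, we have 3977 = q(q + 56), so q² + 56q − 3977 = 0.
Discriminant: 56² + 4·3977 = 3136 + 15908 = 19044; √19044 = 138.
q = (−56 + 138)/2 = 41, and p = q + 56 = 97.
Check: 41 · 97 = 3977.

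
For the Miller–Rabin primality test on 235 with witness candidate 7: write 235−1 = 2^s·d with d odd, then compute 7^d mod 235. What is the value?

235 − 1 = 234 = 2^1 · 117, so d = 117.
7^1 ≡ 7 (mod 235)
7^2 ≡ 7^2 = 49 ≡ 49 (mod 235)
7^4 ≡ 49^2 = 2401 ≡ 51 (mod 235)
7^8 ≡ 51^2 = 2601 ≡ 16 (mod 235)
7^16 ≡ 16^2 = 256 ≡ 21 (mod 235)
7^32 ≡ 21^2 = 441 ≡ 206 (mod 235)
7^64 ≡ 206^2 = 42436 ≡ 136 (mod 235)
117 = 64 + 32 + 16 + 4 + 1 in binary powers of 2.
So 7^117 ≡ 136 · 206 · 21 · 51 · 7 ≡ 2 (mod 235).
Squaring chain: 2; never reaches −1, so base 7 is a Miller–Rabin witness that 235 is composite.

2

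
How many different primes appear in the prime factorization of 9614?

9614 = 2 · 4807
4807 = 11 · 437
437 = 19 · 23
9614 = 2 · 11 · 19 · 23, which has 4 distinct prime factors.

4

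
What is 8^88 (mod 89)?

1

8^1 ≡ 8 (mod 89)
8^2 ≡ 8^2 = 64 ≡ 64 (mod 89)
8^4 ≡ 64^2 = 4096 ≡ 2 (mod 89)
8^8 ≡ 2^2 = 4 ≡ 4 (mod 89)
8^16 ≡ 4^2 = 16 ≡ 16 (mod 89)
8^32 ≡ 16^2 = 256 ≡ 78 (mod 89)
8^64 ≡ 78^2 = 6084 ≡ 32 (mod 89)
88 = 64 + 16 + 8 in binary powers of 2.
So 8^88 ≡ 32 · 16 · 4 ≡ 1 (mod 89).
Since the result is 1, base 8 gives no evidence that 89 is composite.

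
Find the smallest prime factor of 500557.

31

500557 is odd.
Digit sum 22, not divisible by 3.
Ends in 7: not divisible by 5.
7: 500557 = 7·71508 + 1
11: 500557 = 11·45505 + 2
13: 500557 = 13·38504 + 5
17: 500557 = 17·29444 + 9
19: 500557 = 19·26345 + 2
23: 500557 = 23·21763 + 8
29: 500557 = 29·17260 + 17
31: 500557 = 31·16147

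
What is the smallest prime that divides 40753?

40753 is odd.
Digit sum 19, not divisible by 3.
Ends in 3: not divisible by 5.
7: 40753 = 7·5821 + 6
11: 40753 = 11·3704 + 9
13: 40753 = 13·3134 + 11
17: 40753 = 17·2397 + 4
19: 40753 = 19·2144 + 17
23: 40753 = 23·1771 + 20
29: 40753 = 29·1405 + 8
31: 40753 = 31·1314 + 19
37: 40753 = 37·1101 + 16
41: 40753 = 41·993 + 40
43: 40753 = 43·947 + 32
47: 40753 = 47·867 + 4
53: 40753 = 53·768 + 49
59: 40753 = 59·690 + 43
61: 40753 = 61·668 + 5
67: 40753 = 67·608 + 17
71: 40753 = 71·573 + 70
73: 40753 = 73·558 + 19
79: 40753 = 79·515 + 68
83: 40753 = 83·491

83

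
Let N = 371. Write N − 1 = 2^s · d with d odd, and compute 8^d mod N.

71

371 − 1 = 370 = 2^1 · 185, so d = 185.
8^1 ≡ 8 (mod 371)
8^2 ≡ 8^2 = 64 ≡ 64 (mod 371)
8^4 ≡ 64^2 = 4096 ≡ 15 (mod 371)
8^8 ≡ 15^2 = 225 ≡ 225 (mod 371)
8^16 ≡ 225^2 = 50625 ≡ 169 (mod 371)
8^32 ≡ 169^2 = 28561 ≡ 365 (mod 371)
8^64 ≡ 365^2 = 133225 ≡ 36 (mod 371)
8^128 ≡ 36^2 = 1296 ≡ 183 (mod 371)
185 = 128 + 32 + 16 + 8 + 1 in binary powers of 2.
So 8^185 ≡ 183 · 365 · 169 · 225 · 8 ≡ 71 (mod 371).
Squaring chain: 71; never reaches −1, so base 8 is a Miller–Rabin witness that 371 is composite.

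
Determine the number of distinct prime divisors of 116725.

116725 = 5^2 · 4669
4669 = 7 · 667
667 = 23 · 29
116725 = 5^2 · 7 · 23 · 29, which has 4 distinct prime factors.

4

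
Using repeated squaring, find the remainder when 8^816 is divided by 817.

8^1 ≡ 8 (mod 817)
8^2 ≡ 8^2 = 64 ≡ 64 (mod 817)
8^4 ≡ 64^2 = 4096 ≡ 11 (mod 817)
8^8 ≡ 11^2 = 121 ≡ 121 (mod 817)
8^16 ≡ 121^2 = 14641 ≡ 752 (mod 817)
8^32 ≡ 752^2 = 565504 ≡ 140 (mod 817)
8^64 ≡ 140^2 = 19600 ≡ 809 (mod 817)
8^128 ≡ 809^2 = 654481 ≡ 64 (mod 817)
8^256 ≡ 64^2 = 4096 ≡ 11 (mod 817)
8^512 ≡ 11^2 = 121 ≡ 121 (mod 817)
816 = 512 + 256 + 32 + 16 in binary powers of 2.
So 8^816 ≡ 121 · 11 · 140 · 752 ≡ 742 (mod 817).
Since 742 ≠ 1, base 8 is a Fermat witness: 817 is composite.

742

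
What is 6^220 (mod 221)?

6^1 ≡ 6 (mod 221)
6^2 ≡ 6^2 = 36 ≡ 36 (mod 221)
6^4 ≡ 36^2 = 1296 ≡ 191 (mod 221)
6^8 ≡ 191^2 = 36481 ≡ 16 (mod 221)
6^16 ≡ 16^2 = 256 ≡ 35 (mod 221)
6^32 ≡ 35^2 = 1225 ≡ 120 (mod 221)
6^64 ≡ 120^2 = 14400 ≡ 35 (mod 221)
6^128 ≡ 35^2 = 1225 ≡ 120 (mod 221)
220 = 128 + 64 + 16 + 8 + 4 in binary powers of 2.
So 6^220 ≡ 120 · 35 · 35 · 16 · 191 ≡ 217 (mod 221).
Since 217 ≠ 1, base 6 is a Fermat witness: 221 is composite.

217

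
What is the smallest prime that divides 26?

2

26 is even: 2 divides it.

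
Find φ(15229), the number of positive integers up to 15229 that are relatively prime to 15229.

14976

Factor: 15229 = 97 · 157.
φ(15229) = (97−1) · (157−1) = 96 · 156 = 14976.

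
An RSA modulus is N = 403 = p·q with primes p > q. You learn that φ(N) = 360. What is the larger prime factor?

φ(n) = (p−1)(q−1) = n − (p+q) + 1, so p + q = 403 − 360 + 1 = 44.
p and q are the roots of t² − 44t + 403 = 0.
Discriminant: 44² − 4·403 = 1936 − 1612 = 324; √324 = 18.
q = (44 − 18)/2 = 13, p = (44 + 18)/2 = 31.
Check: 13 · 31 = 403.

31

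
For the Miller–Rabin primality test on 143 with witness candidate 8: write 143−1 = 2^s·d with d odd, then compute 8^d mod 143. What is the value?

96

143 − 1 = 142 = 2^1 · 71, so d = 71.
8^1 ≡ 8 (mod 143)
8^2 ≡ 8^2 = 64 ≡ 64 (mod 143)
8^4 ≡ 64^2 = 4096 ≡ 92 (mod 143)
8^8 ≡ 92^2 = 8464 ≡ 27 (mod 143)
8^16 ≡ 27^2 = 729 ≡ 14 (mod 143)
8^32 ≡ 14^2 = 196 ≡ 53 (mod 143)
8^64 ≡ 53^2 = 2809 ≡ 92 (mod 143)
71 = 64 + 4 + 2 + 1 in binary powers of 2.
So 8^71 ≡ 92 · 92 · 64 · 8 ≡ 96 (mod 143).
Squaring chain: 96; never reaches −1, so base 8 is a Miller–Rabin witness that 143 is composite.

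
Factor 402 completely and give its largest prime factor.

402 = 2 · 201
201 = 3 · 67
67 is prime.
So 402 = 2 · 3 · 67; the largest prime factor is 67.

67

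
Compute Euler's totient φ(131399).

Factor: 131399 = 23 · 29 · 197.
φ(131399) = (23−1) · (29−1) · (197−1) = 22 · 28 · 196 = 120736.

120736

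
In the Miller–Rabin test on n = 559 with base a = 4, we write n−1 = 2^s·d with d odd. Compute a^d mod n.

441

559 − 1 = 558 = 2^1 · 279, so d = 279.
4^1 ≡ 4 (mod 559)
4^2 ≡ 4^2 = 16 ≡ 16 (mod 559)
4^4 ≡ 16^2 = 256 ≡ 256 (mod 559)
4^8 ≡ 256^2 = 65536 ≡ 133 (mod 559)
4^16 ≡ 133^2 = 17689 ≡ 360 (mod 559)
4^32 ≡ 360^2 = 129600 ≡ 471 (mod 559)
4^64 ≡ 471^2 = 221841 ≡ 477 (mod 559)
4^128 ≡ 477^2 = 227529 ≡ 16 (mod 559)
4^256 ≡ 16^2 = 256 ≡ 256 (mod 559)
279 = 256 + 16 + 4 + 2 + 1 in binary powers of 2.
So 4^279 ≡ 256 · 360 · 256 · 16 · 4 ≡ 441 (mod 559).
Squaring chain: 441; never reaches −1, so base 4 is a Miller–Rabin witness that 559 is composite.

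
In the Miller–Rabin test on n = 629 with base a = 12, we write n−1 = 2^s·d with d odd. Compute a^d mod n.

629 − 1 = 628 = 2^2 · 157, so d = 157.
12^1 ≡ 12 (mod 629)
12^2 ≡ 12^2 = 144 ≡ 144 (mod 629)
12^4 ≡ 144^2 = 20736 ≡ 608 (mod 629)
12^8 ≡ 608^2 = 369664 ≡ 441 (mod 629)
12^16 ≡ 441^2 = 194481 ≡ 120 (mod 629)
12^32 ≡ 120^2 = 14400 ≡ 562 (mod 629)
12^64 ≡ 562^2 = 315844 ≡ 86 (mod 629)
12^128 ≡ 86^2 = 7396 ≡ 477 (mod 629)
157 = 128 + 16 + 8 + 4 + 1 in binary powers of 2.
So 12^157 ≡ 477 · 120 · 441 · 608 · 12 ≡ 201 (mod 629).
Squaring chain: 201 → 145; never reaches −1, so base 12 is a Miller–Rabin witness that 629 is composite.

201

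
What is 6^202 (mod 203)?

169

6^1 ≡ 6 (mod 203)
6^2 ≡ 6^2 = 36 ≡ 36 (mod 203)
6^4 ≡ 36^2 = 1296 ≡ 78 (mod 203)
6^8 ≡ 78^2 = 6084 ≡ 197 (mod 203)
6^16 ≡ 197^2 = 38809 ≡ 36 (mod 203)
6^32 ≡ 36^2 = 1296 ≡ 78 (mod 203)
6^64 ≡ 78^2 = 6084 ≡ 197 (mod 203)
6^128 ≡ 197^2 = 38809 ≡ 36 (mod 203)
202 = 128 + 64 + 8 + 2 in binary powers of 2.
So 6^202 ≡ 36 · 197 · 197 · 36 ≡ 169 (mod 203).
Since 169 ≠ 1, base 6 is a Fermat witness: 203 is composite.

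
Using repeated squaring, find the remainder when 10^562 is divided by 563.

1

10^1 ≡ 10 (mod 563)
10^2 ≡ 10^2 = 100 ≡ 100 (mod 563)
10^4 ≡ 100^2 = 10000 ≡ 429 (mod 563)
10^8 ≡ 429^2 = 184041 ≡ 503 (mod 563)
10^16 ≡ 503^2 = 253009 ≡ 222 (mod 563)
10^32 ≡ 222^2 = 49284 ≡ 303 (mod 563)
10^64 ≡ 303^2 = 91809 ≡ 40 (mod 563)
10^128 ≡ 40^2 = 1600 ≡ 474 (mod 563)
10^256 ≡ 474^2 = 224676 ≡ 39 (mod 563)
10^512 ≡ 39^2 = 1521 ≡ 395 (mod 563)
562 = 512 + 32 + 16 + 2 in binary powers of 2.
So 10^562 ≡ 395 · 303 · 222 · 100 ≡ 1 (mod 563).
Since the result is 1, base 10 gives no evidence that 563 is composite.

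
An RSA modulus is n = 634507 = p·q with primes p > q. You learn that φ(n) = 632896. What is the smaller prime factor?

683

φ(n) = (p−1)(q−1) = n − (p+q) + 1, so p + q = 634507 − 632896 + 1 = 1612.
p and q are the roots of t² − 1612t + 634507 = 0.
Discriminant: 1612² − 4·634507 = 2598544 − 2538028 = 60516; √60516 = 246.
q = (1612 − 246)/2 = 683, p = (1612 + 246)/2 = 929.
Check: 683 · 929 = 634507.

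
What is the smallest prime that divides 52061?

79

52061 is odd.
Digit sum 14, not divisible by 3.
Ends in 1: not divisible by 5.
7: 52061 = 7·7437 + 2
11: 52061 = 11·4732 + 9
13: 52061 = 13·4004 + 9
17: 52061 = 17·3062 + 7
19: 52061 = 19·2740 + 1
23: 52061 = 23·2263 + 12
29: 52061 = 29·1795 + 6
31: 52061 = 31·1679 + 12
37: 52061 = 37·1407 + 2
41: 52061 = 41·1269 + 32
43: 52061 = 43·1210 + 31
47: 52061 = 47·1107 + 32
53: 52061 = 53·982 + 15
59: 52061 = 59·882 + 23
61: 52061 = 61·853 + 28
67: 52061 = 67·777 + 2
71: 52061 = 71·733 + 18
73: 52061 = 73·713 + 12
79: 52061 = 79·659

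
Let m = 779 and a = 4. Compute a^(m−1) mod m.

674

4^1 ≡ 4 (mod 779)
4^2 ≡ 4^2 = 16 ≡ 16 (mod 779)
4^4 ≡ 16^2 = 256 ≡ 256 (mod 779)
4^8 ≡ 256^2 = 65536 ≡ 100 (mod 779)
4^16 ≡ 100^2 = 10000 ≡ 652 (mod 779)
4^32 ≡ 652^2 = 425104 ≡ 549 (mod 779)
4^64 ≡ 549^2 = 301401 ≡ 707 (mod 779)
4^128 ≡ 707^2 = 499849 ≡ 510 (mod 779)
4^256 ≡ 510^2 = 260100 ≡ 693 (mod 779)
4^512 ≡ 693^2 = 480249 ≡ 385 (mod 779)
778 = 512 + 256 + 8 + 2 in binary powers of 2.
So 4^778 ≡ 385 · 693 · 100 · 16 ≡ 674 (mod 779).
Since 674 ≠ 1, base 4 is a Fermat witness: 779 is composite.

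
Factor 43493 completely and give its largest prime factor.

61

43493 = 23 · 1891
1891 = 31 · 61
61 is prime.
So 43493 = 23 · 31 · 61; the largest prime factor is 61.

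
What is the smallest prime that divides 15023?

15023 is odd.
Digit sum 11, not divisible by 3.
Ends in 3: not divisible by 5.
7: 15023 = 7·2146 + 1
11: 15023 = 11·1365 + 8
13: 15023 = 13·1155 + 8
17: 15023 = 17·883 + 12
19: 15023 = 19·790 + 13
23: 15023 = 23·653 + 4
29: 15023 = 29·518 + 1
31: 15023 = 31·484 + 19
37: 15023 = 37·406 + 1
41: 15023 = 41·366 + 17
43: 15023 = 43·349 + 16
47: 15023 = 47·319 + 30
53: 15023 = 53·283 + 24
59: 15023 = 59·254 + 37
61: 15023 = 61·246 + 17
67: 15023 = 67·224 + 15
71: 15023 = 71·211 + 42
73: 15023 = 73·205 + 58
79: 15023 = 79·190 + 13
83: 15023 = 83·181

83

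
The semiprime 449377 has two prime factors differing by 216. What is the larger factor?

Since p = q + 216, we have 449377 = q(q + 216), so q² + 216q − 449377 = 0.
Discriminant: 216² + 4·449377 = 46656 + 1797508 = 1844164; √1844164 = 1358.
q = (−216 + 1358)/2 = 571, and p = q + 216 = 787.
Check: 571 · 787 = 449377.

787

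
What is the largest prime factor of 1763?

1763 = 41 · 43
43 is prime.
So 1763 = 41 · 43; the largest prime factor is 43.

43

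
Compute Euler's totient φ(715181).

Factor: 715181 = 73 · 97 · 101.
φ(715181) = (73−1) · (97−1) · (101−1) = 72 · 96 · 100 = 691200.

691200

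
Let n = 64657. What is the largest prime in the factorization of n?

64657 = 19 · 3403
3403 = 41 · 83
83 is prime.
So 64657 = 19 · 41 · 83; the largest prime factor is 83.

83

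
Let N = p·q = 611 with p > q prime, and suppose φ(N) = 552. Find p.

47

φ(n) = (p−1)(q−1) = n − (p+q) + 1, so p + q = 611 − 552 + 1 = 60.
p and q are the roots of t² − 60t + 611 = 0.
Discriminant: 60² − 4·611 = 3600 − 2444 = 1156; √1156 = 34.
q = (60 − 34)/2 = 13, p = (60 + 34)/2 = 47.
Check: 13 · 47 = 611.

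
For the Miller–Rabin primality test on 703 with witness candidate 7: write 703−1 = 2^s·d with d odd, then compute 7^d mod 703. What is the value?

703 − 1 = 702 = 2^1 · 351, so d = 351.
7^1 ≡ 7 (mod 703)
7^2 ≡ 7^2 = 49 ≡ 49 (mod 703)
7^4 ≡ 49^2 = 2401 ≡ 292 (mod 703)
7^8 ≡ 292^2 = 85264 ≡ 201 (mod 703)
7^16 ≡ 201^2 = 40401 ≡ 330 (mod 703)
7^32 ≡ 330^2 = 108900 ≡ 638 (mod 703)
7^64 ≡ 638^2 = 407044 ≡ 7 (mod 703)
7^128 ≡ 7^2 = 49 ≡ 49 (mod 703)
7^256 ≡ 49^2 = 2401 ≡ 292 (mod 703)
351 = 256 + 64 + 16 + 8 + 4 + 2 + 1 in binary powers of 2.
So 7^351 ≡ 292 · 7 · 330 · 201 · 292 · 49 · 7 ≡ 1 (mod 703).
Since 7^d ≡ 1 (mod 703), base 7 does not prove 703 composite.

1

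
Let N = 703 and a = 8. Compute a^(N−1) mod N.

8^1 ≡ 8 (mod 703)
8^2 ≡ 8^2 = 64 ≡ 64 (mod 703)
8^4 ≡ 64^2 = 4096 ≡ 581 (mod 703)
8^8 ≡ 581^2 = 337561 ≡ 121 (mod 703)
8^16 ≡ 121^2 = 14641 ≡ 581 (mod 703)
8^32 ≡ 581^2 = 337561 ≡ 121 (mod 703)
8^64 ≡ 121^2 = 14641 ≡ 581 (mod 703)
8^128 ≡ 581^2 = 337561 ≡ 121 (mod 703)
8^256 ≡ 121^2 = 14641 ≡ 581 (mod 703)
8^512 ≡ 581^2 = 337561 ≡ 121 (mod 703)
702 = 512 + 128 + 32 + 16 + 8 + 4 + 2 in binary powers of 2.
So 8^702 ≡ 121 · 121 · 121 · 581 · 121 · 581 · 64 ≡ 628 (mod 703).
Since 628 ≠ 1, base 8 is a Fermat witness: 703 is composite.

628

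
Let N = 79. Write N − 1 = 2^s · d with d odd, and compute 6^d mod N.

79 − 1 = 78 = 2^1 · 39, so d = 39.
6^1 ≡ 6 (mod 79)
6^2 ≡ 6^2 = 36 ≡ 36 (mod 79)
6^4 ≡ 36^2 = 1296 ≡ 32 (mod 79)
6^8 ≡ 32^2 = 1024 ≡ 76 (mod 79)
6^16 ≡ 76^2 = 5776 ≡ 9 (mod 79)
6^32 ≡ 9^2 = 81 ≡ 2 (mod 79)
39 = 32 + 4 + 2 + 1 in binary powers of 2.
So 6^39 ≡ 2 · 32 · 36 · 6 ≡ 78 (mod 79).
Since 6^d ≡ 78 (mod 79), base 6 does not prove 79 composite.

78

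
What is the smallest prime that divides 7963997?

59

7963997 is odd.
Digit sum 50, not divisible by 3.
Ends in 7: not divisible by 5.
7: 7963997 = 7·1137713 + 6
11: 7963997 = 11·723999 + 8
13: 7963997 = 13·612615 + 2
17: 7963997 = 17·468470 + 7
19: 7963997 = 19·419157 + 14
23: 7963997 = 23·346260 + 17
29: 7963997 = 29·274620 + 17
31: 7963997 = 31·256903 + 4
37: 7963997 = 37·215243 + 6
41: 7963997 = 41·194243 + 34
43: 7963997 = 43·185209 + 10
47: 7963997 = 47·169446 + 35
53: 7963997 = 53·150264 + 5
59: 7963997 = 59·134983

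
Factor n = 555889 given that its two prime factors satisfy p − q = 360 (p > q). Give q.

587

Since p = q + 360, we have 555889 = q(q + 360), so q² + 360q − 555889 = 0.
Discriminant: 360² + 4·555889 = 129600 + 2223556 = 2353156; √2353156 = 1534.
q = (−360 + 1534)/2 = 587, and p = q + 360 = 947.
Check: 587 · 947 = 555889.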